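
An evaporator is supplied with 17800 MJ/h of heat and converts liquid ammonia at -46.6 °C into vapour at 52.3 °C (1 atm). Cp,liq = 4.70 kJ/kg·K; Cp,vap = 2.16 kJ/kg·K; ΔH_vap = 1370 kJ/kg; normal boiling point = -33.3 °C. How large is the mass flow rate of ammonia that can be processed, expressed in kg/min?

ṁ = 183 kg/min

Δh = 4.70×(-33.3−-46.6) + 1370 + 2.16×(52.3−-33.3) = 1617.4 kJ/kg
Q = 17800 MJ/h = 4944.4 kJ/s = 296670 kJ/min
ṁ = Q/Δh = 296670 / 1617.4 = 183.42 kg/min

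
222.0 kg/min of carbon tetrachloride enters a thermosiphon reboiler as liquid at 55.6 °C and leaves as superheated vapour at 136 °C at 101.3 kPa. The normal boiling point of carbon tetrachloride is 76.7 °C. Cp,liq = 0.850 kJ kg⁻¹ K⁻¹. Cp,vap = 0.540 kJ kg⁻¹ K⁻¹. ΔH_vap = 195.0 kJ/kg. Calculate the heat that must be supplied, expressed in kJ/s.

liquid 55.6→76.7 °C: 17.935 kJ/kg
vaporisation at 76.7 °C: 195 kJ/kg
vapour 76.7→136 °C: 32.022 kJ/kg
Δh = 17.935 + 195 + 32.022 = 244.96 kJ/kg
Q = ṁ·Δh = 222.0 kg/min × 244.96 kJ/kg = 54380 kJ/min
|Q| = 906.34 kW

Q = 906 kJ/s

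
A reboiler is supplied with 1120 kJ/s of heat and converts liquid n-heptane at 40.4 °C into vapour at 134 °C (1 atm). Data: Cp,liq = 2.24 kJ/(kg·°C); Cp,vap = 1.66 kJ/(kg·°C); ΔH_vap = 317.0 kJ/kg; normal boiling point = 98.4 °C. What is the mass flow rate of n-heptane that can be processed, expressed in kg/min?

ṁ = 133 kg/min

Δh = 2.24×(98.4−40.4) + 317.0 + 1.66×(134−98.4) = 506.02 kJ/kg
Q = 1120 kJ/s = 1120 kJ/s = 67200 kJ/min
ṁ = Q/Δh = 67200 / 506.02 = 132.8 kg/min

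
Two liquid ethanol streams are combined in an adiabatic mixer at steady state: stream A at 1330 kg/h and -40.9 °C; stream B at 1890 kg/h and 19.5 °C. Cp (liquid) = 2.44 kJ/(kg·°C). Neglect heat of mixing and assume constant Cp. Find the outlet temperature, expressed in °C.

Energy balance with Q = 0: Σ ṁᵢCp,ᵢ(T_out − Tᵢ) = 0
Σ ṁᵢCp,ᵢTᵢ = 1330×2.44×-40.9 + 1890×2.44×19.5 = -42802
Σ ṁᵢCp,ᵢ = 1330×2.44 + 1890×2.44 = 7856.8
T_out = -42802 / 7856.8 = -5.4478 °C

T_out = -5.45 °C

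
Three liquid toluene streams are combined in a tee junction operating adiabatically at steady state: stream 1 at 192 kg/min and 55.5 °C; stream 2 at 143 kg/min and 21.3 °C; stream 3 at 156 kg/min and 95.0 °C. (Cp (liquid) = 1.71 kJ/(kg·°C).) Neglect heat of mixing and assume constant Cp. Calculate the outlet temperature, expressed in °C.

Energy balance with Q = 0: Σ ṁᵢCp,ᵢ(T_out − Tᵢ) = 0
T_out = Σ ṁᵢCp,ᵢTᵢ / Σ ṁᵢCp,ᵢ
      = 48772 / 839.61 = 58.089 °C

T_out = 58.1 °C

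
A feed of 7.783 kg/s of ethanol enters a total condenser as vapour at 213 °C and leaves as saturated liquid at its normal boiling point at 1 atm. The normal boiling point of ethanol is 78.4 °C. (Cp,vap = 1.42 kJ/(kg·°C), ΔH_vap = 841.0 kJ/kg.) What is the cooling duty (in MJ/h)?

Q_c = 28900 MJ/h

vapour 213→78.4 °C: -191.13 kJ/kg
condensation at 78.4 °C: -841 kJ/kg
Δh = -191.13 + -841 = -1032.1 kJ/kg
Q = ṁ·Δh = 7.783 kg/s × -1032.1 kJ/kg = -8033.1 kJ/s
|Q| = 8033.1 kW = 28919 MJ/h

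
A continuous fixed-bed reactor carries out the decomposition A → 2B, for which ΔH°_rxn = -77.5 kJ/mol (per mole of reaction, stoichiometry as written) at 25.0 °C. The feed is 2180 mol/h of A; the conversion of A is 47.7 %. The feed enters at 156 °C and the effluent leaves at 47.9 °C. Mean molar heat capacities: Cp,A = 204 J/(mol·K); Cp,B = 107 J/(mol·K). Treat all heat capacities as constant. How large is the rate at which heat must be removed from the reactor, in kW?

Extent of reaction ξ = 0.477 × 2180 = 1039.9 mol/h
Reaction term: ξ·ΔH°_rxn = 1039.9 × -77.5 = -80589 kJ/h
Sensible, feed 156→25 °C: -58258 kJ/h
Outlet flows (mol/h): A 1140.1, B 2079.7
Sensible, products 25→47.9 °C: 10422 kJ/h
Q = ΔH = -128430 kJ/h = -35.674 kW
Heat removed = 35.674 kW

Q_out = 35.7 kW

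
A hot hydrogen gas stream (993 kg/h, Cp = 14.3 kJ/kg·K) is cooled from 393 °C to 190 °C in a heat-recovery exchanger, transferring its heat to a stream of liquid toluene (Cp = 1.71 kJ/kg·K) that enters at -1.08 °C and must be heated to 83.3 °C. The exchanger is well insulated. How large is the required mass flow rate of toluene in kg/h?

ṁ_c = 20000 kg/h

Heat released by hot stream: Q = 993 × 14.3 × (393 − 190) = 2.8826e+06 kJ/h
Energy balance on cold side (adiabatic exchanger): Q = ṁ_c·Cp_c·(T_c,out − T_c,in)
ṁ_c = 2.8826e+06 / [1.71 × (83.3 − -1.08)] = 19978 kg/h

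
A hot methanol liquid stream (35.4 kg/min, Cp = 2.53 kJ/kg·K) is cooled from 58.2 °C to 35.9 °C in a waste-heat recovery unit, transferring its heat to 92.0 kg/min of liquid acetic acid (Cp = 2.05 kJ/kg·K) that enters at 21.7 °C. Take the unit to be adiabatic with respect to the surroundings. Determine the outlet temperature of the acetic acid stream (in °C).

Heat released by hot stream: Q = 35.4 × 2.53 × (58.2 − 35.9) = 1997.2 kJ/min
Energy balance on cold side (adiabatic exchanger): Q = ṁ_c·Cp_c·(T_c,out − T_c,in)
T_c,out = 21.7 + 1997.2/(92.0 × 2.05) = 32.29 °C

T_c,out = 32.3 °C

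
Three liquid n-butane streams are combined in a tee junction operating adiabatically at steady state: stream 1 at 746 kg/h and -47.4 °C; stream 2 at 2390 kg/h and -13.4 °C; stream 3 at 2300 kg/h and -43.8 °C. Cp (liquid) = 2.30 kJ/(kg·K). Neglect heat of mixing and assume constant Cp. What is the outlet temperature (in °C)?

T_out = -30.9 °C

Energy balance with Q = 0: Σ ṁᵢCp,ᵢ(T_out − Tᵢ) = 0
T_out = Σ ṁᵢCp,ᵢTᵢ / Σ ṁᵢCp,ᵢ
      = -386690 / 12503 = -30.928 °C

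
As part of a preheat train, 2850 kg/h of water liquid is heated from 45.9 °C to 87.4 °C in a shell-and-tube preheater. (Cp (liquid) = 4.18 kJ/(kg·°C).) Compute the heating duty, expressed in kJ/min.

Q = ṁ·Cp·ΔT = 2850 × 4.18 × (87.4 − 45.9) = 494390 kJ/h
Converting: 494390 / 3600 s = 137.33 kW
Heating duty = 8239.8 kJ/min

Q = 8240 kJ/min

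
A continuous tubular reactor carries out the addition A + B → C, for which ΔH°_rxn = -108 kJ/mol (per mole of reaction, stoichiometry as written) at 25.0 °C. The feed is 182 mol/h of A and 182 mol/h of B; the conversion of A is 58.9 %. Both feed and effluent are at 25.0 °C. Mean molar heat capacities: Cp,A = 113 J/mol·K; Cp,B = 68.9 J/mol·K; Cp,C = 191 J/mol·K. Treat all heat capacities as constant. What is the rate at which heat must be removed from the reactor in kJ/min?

Extent of reaction ξ = 0.589 × 182 = 107.2 mol/h
Reaction term: ξ·ΔH°_rxn = 107.2 × -108 = -11577 kJ/h
Q = ΔH = -11577 kJ/h = -3.2159 kW
Heat removed = 192.96 kJ/min

Q_out = 193 kJ/min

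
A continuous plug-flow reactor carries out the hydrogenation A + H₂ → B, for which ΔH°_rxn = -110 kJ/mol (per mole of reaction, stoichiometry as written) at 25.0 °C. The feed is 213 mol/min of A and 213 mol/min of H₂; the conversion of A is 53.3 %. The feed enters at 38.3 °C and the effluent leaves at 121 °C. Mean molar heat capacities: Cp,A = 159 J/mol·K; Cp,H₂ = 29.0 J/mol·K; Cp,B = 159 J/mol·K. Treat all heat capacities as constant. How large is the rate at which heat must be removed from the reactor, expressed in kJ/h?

Q_out = 570000 kJ/h

Extent of reaction ξ = 0.533 × 213 = 113.53 mol/min
Reaction term: ξ·ΔH°_rxn = 113.53 × -110 = -12488 kJ/min
Sensible, feed 38.3→25 °C: -532.59 kJ/min
Outlet flows (mol/min): A 99.471, H₂ 99.471, B 113.53
Sensible, products 25→121 °C: 3528.2 kJ/min
Q = ΔH = -9492.6 kJ/min = -158.21 kW
Heat removed = 569560 kJ/h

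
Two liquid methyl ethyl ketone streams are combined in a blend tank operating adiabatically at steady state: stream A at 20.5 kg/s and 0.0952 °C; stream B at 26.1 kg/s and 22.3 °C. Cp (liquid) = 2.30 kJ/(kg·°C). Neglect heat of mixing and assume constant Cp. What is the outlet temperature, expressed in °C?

T_out = 12.5 °C

Energy balance with Q = 0: Σ ṁᵢCp,ᵢ(T_out − Tᵢ) = 0
Σ ṁᵢCp,ᵢTᵢ = 20.5×2.30×0.0952 + 26.1×2.30×22.3 = 1343.2
Σ ṁᵢCp,ᵢ = 20.5×2.30 + 26.1×2.30 = 107.18
T_out = 1343.2 / 107.18 = 12.532 °C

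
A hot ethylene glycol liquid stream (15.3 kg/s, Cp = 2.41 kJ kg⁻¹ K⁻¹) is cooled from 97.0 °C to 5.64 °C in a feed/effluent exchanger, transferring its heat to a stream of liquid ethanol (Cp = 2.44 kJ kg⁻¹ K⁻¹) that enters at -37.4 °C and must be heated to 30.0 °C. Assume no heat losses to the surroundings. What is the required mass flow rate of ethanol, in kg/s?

ṁ_c = 20.5 kg/s

Heat released by hot stream: Q = 15.3 × 2.41 × (97.0 − 5.64) = 3368.7 kJ/s
Energy balance on cold side (adiabatic exchanger): Q = ṁ_c·Cp_c·(T_c,out − T_c,in)
ṁ_c = 3368.7 / [2.44 × (30.0 − -37.4)] = 20.484 kg/s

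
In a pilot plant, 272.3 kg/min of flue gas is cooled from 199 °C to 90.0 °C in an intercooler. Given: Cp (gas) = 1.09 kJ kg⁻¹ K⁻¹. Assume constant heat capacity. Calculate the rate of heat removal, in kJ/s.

Q_c = 539 kJ/s

Q = ṁ·Cp·ΔT = 272.3 × 1.09 × (90.0 − 199) = -32352 kJ/min
Converting: 32352 / 60 s = 539.2 kW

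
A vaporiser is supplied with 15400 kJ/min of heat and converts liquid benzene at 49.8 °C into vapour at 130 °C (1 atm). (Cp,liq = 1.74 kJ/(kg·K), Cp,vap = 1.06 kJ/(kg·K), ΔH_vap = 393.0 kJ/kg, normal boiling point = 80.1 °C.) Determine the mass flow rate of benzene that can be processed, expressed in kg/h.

Δh = 1.74×(80.1−49.8) + 393.0 + 1.06×(130−80.1) = 498.62 kJ/kg
Q = 15400 kJ/min = 256.67 kJ/s = 924000 kJ/h
ṁ = Q/Δh = 924000 / 498.62 = 1853.1 kg/h

ṁ = 1850 kg/h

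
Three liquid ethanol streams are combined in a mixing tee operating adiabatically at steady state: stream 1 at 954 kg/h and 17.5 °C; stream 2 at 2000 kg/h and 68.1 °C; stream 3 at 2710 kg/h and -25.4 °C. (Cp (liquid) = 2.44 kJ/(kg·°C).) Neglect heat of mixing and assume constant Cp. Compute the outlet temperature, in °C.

T_out = 14.8 °C

No heat crosses the boundary, so H_out = H_in.
T_out = Σ ṁᵢCp,ᵢTᵢ / Σ ṁᵢCp,ᵢ
      = 205110 / 13820 = 14.841 °C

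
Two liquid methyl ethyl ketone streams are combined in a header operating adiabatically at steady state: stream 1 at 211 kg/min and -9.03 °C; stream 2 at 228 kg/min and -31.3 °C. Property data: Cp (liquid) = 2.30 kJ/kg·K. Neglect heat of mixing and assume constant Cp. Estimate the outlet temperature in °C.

No heat crosses the boundary, so H_out = H_in.
T_out = Σ ṁᵢCp,ᵢTᵢ / Σ ṁᵢCp,ᵢ
      = -20796 / 1009.7 = -20.596 °C

T_out = -20.6 °C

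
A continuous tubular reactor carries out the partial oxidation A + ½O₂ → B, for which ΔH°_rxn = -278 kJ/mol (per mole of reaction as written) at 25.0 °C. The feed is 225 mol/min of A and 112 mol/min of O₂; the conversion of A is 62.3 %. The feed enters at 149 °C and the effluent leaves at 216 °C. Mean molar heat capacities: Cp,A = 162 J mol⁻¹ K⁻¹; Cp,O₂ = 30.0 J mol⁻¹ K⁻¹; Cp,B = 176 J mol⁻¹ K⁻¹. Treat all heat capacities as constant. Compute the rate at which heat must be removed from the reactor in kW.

Extent of reaction ξ = 0.623 × 225 = 140.18 mol/min
Reaction term: ξ·ΔH°_rxn = 140.18 × -278 = -38969 kJ/min
Sensible, feed 149→25 °C: -4936.4 kJ/min
Outlet flows (mol/min): A 84.825, O₂ 41.912, B 140.18
Sensible, products 25→216 °C: 7576.9 kJ/min
Q = ΔH = -36328 kJ/min = -605.47 kW
Heat removed = 605.47 kW

Q_out = 605 kW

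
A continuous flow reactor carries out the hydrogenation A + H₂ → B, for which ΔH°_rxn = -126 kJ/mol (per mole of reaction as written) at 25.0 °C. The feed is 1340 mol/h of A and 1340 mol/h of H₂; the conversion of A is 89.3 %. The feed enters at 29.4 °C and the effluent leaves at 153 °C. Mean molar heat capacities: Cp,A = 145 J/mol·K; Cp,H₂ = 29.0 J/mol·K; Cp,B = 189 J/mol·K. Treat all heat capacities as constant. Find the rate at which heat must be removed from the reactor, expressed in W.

Q_out = 33200 W

Extent of reaction ξ = 0.893 × 1340 = 1196.6 mol/h
Reaction term: ξ·ΔH°_rxn = 1196.6 × -126 = -150770 kJ/h
Sensible, feed 29.4→25 °C: -1025.9 kJ/h
Outlet flows (mol/h): A 143.38, H₂ 143.38, B 1196.6
Sensible, products 25→153 °C: 32142 kJ/h
Q = ΔH = -119660 kJ/h = -33.238 kW
Heat removed = 33238 W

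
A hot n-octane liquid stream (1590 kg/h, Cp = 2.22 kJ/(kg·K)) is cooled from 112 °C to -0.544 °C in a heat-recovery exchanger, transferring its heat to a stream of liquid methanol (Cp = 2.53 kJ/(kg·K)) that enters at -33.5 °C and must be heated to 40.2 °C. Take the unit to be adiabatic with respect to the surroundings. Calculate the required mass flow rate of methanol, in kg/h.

ṁ_c = 2130 kg/h

Heat released by hot stream: Q = 1590 × 2.22 × (112 − -0.544) = 397260 kJ/h
Energy balance on cold side (adiabatic exchanger): Q = ṁ_c·Cp_c·(T_c,out − T_c,in)
ṁ_c = 397260 / [2.53 × (40.2 − -33.5)] = 2130.5 kg/h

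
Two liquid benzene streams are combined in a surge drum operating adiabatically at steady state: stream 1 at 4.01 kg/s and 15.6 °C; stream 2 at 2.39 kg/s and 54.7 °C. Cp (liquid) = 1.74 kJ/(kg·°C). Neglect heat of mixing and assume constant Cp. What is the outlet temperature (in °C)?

Energy balance with Q = 0: Σ ṁᵢCp,ᵢ(T_out − Tᵢ) = 0
T_out = Σ ṁᵢCp,ᵢTᵢ / Σ ṁᵢCp,ᵢ
      = 336.32 / 11.136 = 30.201 °C

T_out = 30.2 °C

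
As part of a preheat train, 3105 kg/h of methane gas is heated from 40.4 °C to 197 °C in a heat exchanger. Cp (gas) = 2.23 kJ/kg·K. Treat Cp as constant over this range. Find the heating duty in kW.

Q = ṁ·Cp·ΔT = 3105 × 2.23 × (197 − 40.4) = 1.0843e+06 kJ/h
Converting: 1.0843e+06 / 3600 s = 301.2 kW

Q = 301 kW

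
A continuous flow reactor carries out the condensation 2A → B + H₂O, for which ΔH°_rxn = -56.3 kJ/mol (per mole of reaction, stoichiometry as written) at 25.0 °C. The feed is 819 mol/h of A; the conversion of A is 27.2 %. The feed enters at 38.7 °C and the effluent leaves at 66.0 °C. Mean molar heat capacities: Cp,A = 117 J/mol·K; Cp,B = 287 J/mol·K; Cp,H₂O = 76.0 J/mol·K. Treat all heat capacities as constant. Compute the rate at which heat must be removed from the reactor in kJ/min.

Q_out = 51.1 kJ/min

Extent of reaction ξ = 0.272 × 819 / 2 = 111.38 mol/h
Reaction term: ξ·ΔH°_rxn = 111.38 × -56.3 = -6270.9 kJ/h
Sensible, feed 38.7→25 °C: -1312.8 kJ/h
Outlet flows (mol/h): A 596.23, B 111.38, H₂O 111.38
Sensible, products 25→66.0 °C: 4517.9 kJ/h
Q = ΔH = -3065.8 kJ/h = -0.85162 kW
Heat removed = 51.097 kJ/min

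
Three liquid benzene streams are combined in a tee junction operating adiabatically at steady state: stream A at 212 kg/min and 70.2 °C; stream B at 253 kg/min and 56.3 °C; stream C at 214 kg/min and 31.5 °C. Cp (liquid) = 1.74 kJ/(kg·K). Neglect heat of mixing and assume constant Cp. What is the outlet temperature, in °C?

T_out = 52.8 °C

Energy balance with Q = 0: Σ ṁᵢCp,ᵢ(T_out − Tᵢ) = 0
Σ ṁᵢCp,ᵢTᵢ = 212×1.74×70.2 + 253×1.74×56.3 + 214×1.74×31.5 = 62409
Σ ṁᵢCp,ᵢ = 212×1.74 + 253×1.74 + 214×1.74 = 1181.5
T_out = 62409 / 1181.5 = 52.824 °C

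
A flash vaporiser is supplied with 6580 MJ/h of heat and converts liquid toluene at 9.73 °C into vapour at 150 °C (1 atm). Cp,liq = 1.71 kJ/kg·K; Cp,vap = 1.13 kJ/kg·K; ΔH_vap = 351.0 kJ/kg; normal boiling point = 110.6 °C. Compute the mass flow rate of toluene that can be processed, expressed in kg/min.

Δh = 1.71×(110.6−9.73) + 351.0 + 1.13×(150−110.6) = 568.01 kJ/kg
Q = 6580 MJ/h = 1827.8 kJ/s = 109670 kJ/min
ṁ = Q/Δh = 109670 / 568.01 = 193.07 kg/min

ṁ = 193 kg/min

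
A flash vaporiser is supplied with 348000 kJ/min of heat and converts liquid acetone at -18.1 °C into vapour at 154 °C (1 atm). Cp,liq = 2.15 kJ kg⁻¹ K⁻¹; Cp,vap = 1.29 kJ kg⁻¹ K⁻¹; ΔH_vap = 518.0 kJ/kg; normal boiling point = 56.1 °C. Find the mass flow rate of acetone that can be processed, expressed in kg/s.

ṁ = 7.22 kg/s

Δh = 2.15×(56.1−-18.1) + 518.0 + 1.29×(154−56.1) = 803.82 kJ/kg
Q = 348000 kJ/min = 5800 kJ/s = 5800 kJ/s
ṁ = Q/Δh = 5800 / 803.82 = 7.2155 kg/s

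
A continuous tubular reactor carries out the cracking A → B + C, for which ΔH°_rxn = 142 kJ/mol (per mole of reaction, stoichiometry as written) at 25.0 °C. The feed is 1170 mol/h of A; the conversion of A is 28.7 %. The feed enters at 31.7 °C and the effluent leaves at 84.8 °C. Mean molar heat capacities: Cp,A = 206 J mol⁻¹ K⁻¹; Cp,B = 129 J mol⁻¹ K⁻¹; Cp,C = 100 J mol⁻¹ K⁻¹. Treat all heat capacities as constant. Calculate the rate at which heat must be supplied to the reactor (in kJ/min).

Q_in = 1020 kJ/min

Extent of reaction ξ = 0.287 × 1170 = 335.79 mol/h
Reaction term: ξ·ΔH°_rxn = 335.79 × 142 = 47682 kJ/h
Sensible, feed 31.7→25 °C: -1614.8 kJ/h
Outlet flows (mol/h): A 834.21, B 335.79, C 335.79
Sensible, products 25→84.8 °C: 14875 kJ/h
Q = ΔH = 60942 kJ/h = 16.928 kW
Heat supplied = 1015.7 kJ/min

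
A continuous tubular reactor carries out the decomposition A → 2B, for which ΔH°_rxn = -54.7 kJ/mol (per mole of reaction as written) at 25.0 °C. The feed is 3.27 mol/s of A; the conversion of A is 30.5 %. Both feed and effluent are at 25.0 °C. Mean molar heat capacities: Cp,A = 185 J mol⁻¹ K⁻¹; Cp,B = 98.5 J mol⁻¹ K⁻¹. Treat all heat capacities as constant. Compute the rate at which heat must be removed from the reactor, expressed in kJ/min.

Q_out = 3270 kJ/min

Extent of reaction ξ = 0.305 × 3.27 = 0.99735 mol/s
Reaction term: ξ·ΔH°_rxn = 0.99735 × -54.7 = -54.555 kJ/s
Q = ΔH = -54.555 kJ/s = -54.555 kW
Heat removed = 3273.3 kJ/min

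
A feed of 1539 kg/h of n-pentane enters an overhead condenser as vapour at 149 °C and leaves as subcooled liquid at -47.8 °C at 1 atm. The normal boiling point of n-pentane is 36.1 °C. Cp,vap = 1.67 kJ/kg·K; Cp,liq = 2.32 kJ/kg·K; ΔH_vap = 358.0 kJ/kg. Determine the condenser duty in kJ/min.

Q_c = 19000 kJ/min

vapour 149→36.1 °C: -188.54 kJ/kg
condensation at 36.1 °C: -358 kJ/kg
liquid 36.1→-47.8 °C: -194.65 kJ/kg
Δh = -188.54 + -358 + -194.65 = -741.19 kJ/kg
Q = ṁ·Δh = 1539 kg/h × -741.19 kJ/kg = -1.1407e+06 kJ/h
|Q| = 316.86 kW = 19012 kJ/min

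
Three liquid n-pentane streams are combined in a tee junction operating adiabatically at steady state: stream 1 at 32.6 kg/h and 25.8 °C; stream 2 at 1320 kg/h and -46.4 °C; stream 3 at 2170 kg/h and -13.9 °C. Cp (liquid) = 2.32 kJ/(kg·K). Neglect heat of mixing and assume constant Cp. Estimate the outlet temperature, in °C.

No heat crosses the boundary, so H_out = H_in.
T_out = Σ ṁᵢCp,ᵢTᵢ / Σ ṁᵢCp,ᵢ
      = -210120 / 8172.4 = -25.711 °C

T_out = -25.7 °C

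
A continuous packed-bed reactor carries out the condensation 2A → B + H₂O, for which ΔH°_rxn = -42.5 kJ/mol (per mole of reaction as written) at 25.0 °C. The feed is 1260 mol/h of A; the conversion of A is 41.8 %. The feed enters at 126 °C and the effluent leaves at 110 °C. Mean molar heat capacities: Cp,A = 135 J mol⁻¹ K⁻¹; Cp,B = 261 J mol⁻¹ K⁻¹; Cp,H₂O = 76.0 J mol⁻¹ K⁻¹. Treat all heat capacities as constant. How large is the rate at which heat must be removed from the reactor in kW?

Extent of reaction ξ = 0.418 × 1260 / 2 = 263.34 mol/h
Reaction term: ξ·ΔH°_rxn = 263.34 × -42.5 = -11192 kJ/h
Sensible, feed 126→25 °C: -17180 kJ/h
Outlet flows (mol/h): A 733.32, B 263.34, H₂O 263.34
Sensible, products 25→110 °C: 15958 kJ/h
Q = ΔH = -12414 kJ/h = -3.4483 kW
Heat removed = 3.4483 kW

Q_out = 3.45 kW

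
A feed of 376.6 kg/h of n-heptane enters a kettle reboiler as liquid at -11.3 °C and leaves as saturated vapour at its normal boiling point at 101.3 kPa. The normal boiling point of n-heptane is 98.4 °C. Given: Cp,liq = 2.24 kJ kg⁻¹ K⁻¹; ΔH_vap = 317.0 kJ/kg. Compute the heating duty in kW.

liquid -11.3→98.4 °C: 245.73 kJ/kg
vaporisation at 98.4 °C: 317 kJ/kg
Δh = 245.73 + 317 = 562.73 kJ/kg
Q = ṁ·Δh = 376.6 kg/h × 562.73 kJ/kg = 211920 kJ/h
|Q| = 58.868 kW

Q = 58.9 kW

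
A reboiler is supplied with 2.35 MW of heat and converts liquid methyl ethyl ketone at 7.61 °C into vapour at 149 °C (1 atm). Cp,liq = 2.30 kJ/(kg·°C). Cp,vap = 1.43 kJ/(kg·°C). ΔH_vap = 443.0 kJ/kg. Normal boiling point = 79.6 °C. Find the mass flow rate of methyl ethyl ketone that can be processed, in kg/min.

ṁ = 199 kg/min

Δh = 2.30×(79.6−7.61) + 443.0 + 1.43×(149−79.6) = 707.82 kJ/kg
Q = 2.35 MW = 2350 kJ/s = 141000 kJ/min
ṁ = Q/Δh = 141000 / 707.82 = 199.2 kg/min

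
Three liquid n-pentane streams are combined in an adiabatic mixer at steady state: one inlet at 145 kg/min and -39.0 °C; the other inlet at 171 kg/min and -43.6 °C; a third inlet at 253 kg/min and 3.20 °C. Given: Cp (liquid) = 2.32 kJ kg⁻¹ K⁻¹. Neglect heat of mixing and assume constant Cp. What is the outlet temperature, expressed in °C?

Energy balance with Q = 0: Σ ṁᵢCp,ᵢ(T_out − Tᵢ) = 0
Σ ṁᵢCp,ᵢTᵢ = 145×2.32×-39.0 + 171×2.32×-43.6 + 253×2.32×3.20 = -28538
Σ ṁᵢCp,ᵢ = 145×2.32 + 171×2.32 + 253×2.32 = 1320.1
T_out = -28538 / 1320.1 = -21.619 °C

T_out = -21.6 °C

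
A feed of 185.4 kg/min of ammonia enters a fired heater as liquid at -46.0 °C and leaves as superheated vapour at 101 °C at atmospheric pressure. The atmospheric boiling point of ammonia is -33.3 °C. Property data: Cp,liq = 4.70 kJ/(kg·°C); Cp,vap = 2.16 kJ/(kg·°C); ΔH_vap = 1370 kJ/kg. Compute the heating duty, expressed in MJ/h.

liquid -46.0→-33.3 °C: 59.69 kJ/kg
vaporisation at -33.3 °C: 1370 kJ/kg
vapour -33.3→101 °C: 290.09 kJ/kg
Δh = 59.69 + 1370 + 290.09 = 1719.8 kJ/kg
Q = ṁ·Δh = 185.4 kg/min × 1719.8 kJ/kg = 318850 kJ/min
|Q| = 5314.1 kW = 19131 MJ/h

Q = 19100 MJ/h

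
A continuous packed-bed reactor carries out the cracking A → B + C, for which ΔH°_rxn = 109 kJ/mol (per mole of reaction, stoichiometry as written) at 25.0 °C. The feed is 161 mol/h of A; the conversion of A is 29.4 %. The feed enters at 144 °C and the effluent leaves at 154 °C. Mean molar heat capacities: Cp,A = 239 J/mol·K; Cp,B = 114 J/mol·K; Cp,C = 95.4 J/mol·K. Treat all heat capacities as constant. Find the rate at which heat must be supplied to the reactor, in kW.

Q_in = 1.49 kW

Extent of reaction ξ = 0.294 × 161 = 47.334 mol/h
Reaction term: ξ·ΔH°_rxn = 47.334 × 109 = 5159.4 kJ/h
Sensible, feed 144→25 °C: -4579 kJ/h
Outlet flows (mol/h): A 113.67, B 47.334, C 47.334
Sensible, products 25→154 °C: 4783.1 kJ/h
Q = ΔH = 5363.5 kJ/h = 1.4898 kW
Heat supplied = 1.4898 kW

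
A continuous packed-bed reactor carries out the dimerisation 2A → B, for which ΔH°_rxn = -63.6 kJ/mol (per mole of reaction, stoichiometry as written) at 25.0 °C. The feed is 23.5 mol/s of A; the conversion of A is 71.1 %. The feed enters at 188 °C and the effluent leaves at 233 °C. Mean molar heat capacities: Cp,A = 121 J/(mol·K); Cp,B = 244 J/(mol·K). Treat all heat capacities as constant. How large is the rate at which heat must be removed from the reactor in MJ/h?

Q_out = 1440 MJ/h

Extent of reaction ξ = 0.711 × 23.5 / 2 = 8.3543 mol/s
Reaction term: ξ·ΔH°_rxn = 8.3543 × -63.6 = -531.33 kJ/s
Sensible, feed 188→25 °C: -463.49 kJ/s
Outlet flows (mol/s): A 6.7915, B 8.3543
Sensible, products 25→233 °C: 594.92 kJ/s
Q = ΔH = -399.9 kJ/s = -399.9 kW
Heat removed = 1439.6 MJ/h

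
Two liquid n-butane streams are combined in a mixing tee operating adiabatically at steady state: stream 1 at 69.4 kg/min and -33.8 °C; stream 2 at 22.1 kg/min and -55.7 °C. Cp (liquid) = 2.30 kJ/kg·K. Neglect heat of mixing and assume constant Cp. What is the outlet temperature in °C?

Adiabatic, steady state ⇒ Σ ṁᵢCp,ᵢ(T_out − Tᵢ) = 0
Σ ṁᵢCp,ᵢTᵢ = 69.4×2.30×-33.8 + 22.1×2.30×-55.7 = -8226.4
Σ ṁᵢCp,ᵢ = 69.4×2.30 + 22.1×2.30 = 210.45
T_out = -8226.4 / 210.45 = -39.09 °C

T_out = -39.1 °C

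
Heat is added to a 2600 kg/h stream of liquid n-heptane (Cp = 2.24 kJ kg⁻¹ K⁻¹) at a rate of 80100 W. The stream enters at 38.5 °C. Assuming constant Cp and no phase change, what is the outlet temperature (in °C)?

Q = 80100 W = 288360 kJ/h
ΔT = Q/(ṁ·Cp) = 288360/(2600×2.24) = 49.512 K
T_out = 38.5 + 49.512 = 88.012 °C

T_out = 88.0 °C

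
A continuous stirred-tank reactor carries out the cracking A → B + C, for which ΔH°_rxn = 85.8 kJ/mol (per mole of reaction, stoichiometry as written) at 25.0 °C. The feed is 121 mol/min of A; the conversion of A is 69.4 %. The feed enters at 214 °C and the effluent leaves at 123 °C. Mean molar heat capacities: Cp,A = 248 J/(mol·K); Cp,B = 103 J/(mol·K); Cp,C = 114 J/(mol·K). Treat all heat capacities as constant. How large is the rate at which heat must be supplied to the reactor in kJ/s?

Q_in = 70.3 kJ/s

Extent of reaction ξ = 0.694 × 121 = 83.974 mol/min
Reaction term: ξ·ΔH°_rxn = 83.974 × 85.8 = 7205 kJ/min
Sensible, feed 214→25 °C: -5671.5 kJ/min
Outlet flows (mol/min): A 37.026, B 83.974, C 83.974
Sensible, products 25→123 °C: 2685.7 kJ/min
Q = ΔH = 4219.1 kJ/min = 70.319 kW
Heat supplied = 70.319 kJ/s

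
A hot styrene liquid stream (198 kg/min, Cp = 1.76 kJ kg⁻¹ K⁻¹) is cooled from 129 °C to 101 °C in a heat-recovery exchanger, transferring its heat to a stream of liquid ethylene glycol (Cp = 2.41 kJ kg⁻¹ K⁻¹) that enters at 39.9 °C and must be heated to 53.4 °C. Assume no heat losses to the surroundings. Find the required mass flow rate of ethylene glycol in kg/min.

Heat released by hot stream: Q = 198 × 1.76 × (129 − 101) = 9757.4 kJ/min
Energy balance on cold side (adiabatic exchanger): Q = ṁ_c·Cp_c·(T_c,out − T_c,in)
ṁ_c = 9757.4 / [2.41 × (53.4 − 39.9)] = 299.91 kg/min

ṁ_c = 300 kg/min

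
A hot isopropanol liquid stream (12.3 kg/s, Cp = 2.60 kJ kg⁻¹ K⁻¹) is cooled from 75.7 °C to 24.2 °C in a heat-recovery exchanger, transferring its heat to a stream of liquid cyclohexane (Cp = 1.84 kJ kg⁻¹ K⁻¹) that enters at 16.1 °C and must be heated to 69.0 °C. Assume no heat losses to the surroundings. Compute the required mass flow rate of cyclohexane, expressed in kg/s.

ṁ_c = 16.9 kg/s

Heat released by hot stream: Q = 12.3 × 2.60 × (75.7 − 24.2) = 1647 kJ/s
Energy balance on cold side (adiabatic exchanger): Q = ṁ_c·Cp_c·(T_c,out − T_c,in)
ṁ_c = 1647 / [1.84 × (69.0 − 16.1)] = 16.92 kg/s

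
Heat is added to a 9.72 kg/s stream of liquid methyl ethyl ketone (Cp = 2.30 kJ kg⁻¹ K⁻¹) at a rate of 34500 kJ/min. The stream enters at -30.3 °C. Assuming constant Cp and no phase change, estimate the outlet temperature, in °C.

T_out = -4.58 °C

Q = 34500 kJ/min = 575 kJ/s
ΔT = Q/(ṁ·Cp) = 575/(9.72×2.30) = 25.72 K
T_out = -30.3 + 25.72 = -4.5798 °C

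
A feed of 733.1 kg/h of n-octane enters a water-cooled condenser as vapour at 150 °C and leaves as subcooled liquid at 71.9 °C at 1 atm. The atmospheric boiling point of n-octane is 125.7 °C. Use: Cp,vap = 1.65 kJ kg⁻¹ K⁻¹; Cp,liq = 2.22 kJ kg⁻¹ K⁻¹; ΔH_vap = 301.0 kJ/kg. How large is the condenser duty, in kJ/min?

Q_c = 5630 kJ/min

vapour 150→125.7 °C: -40.095 kJ/kg
condensation at 125.7 °C: -301 kJ/kg
liquid 125.7→71.9 °C: -119.44 kJ/kg
Δh = -40.095 + -301 + -119.44 = -460.53 kJ/kg
Q = ṁ·Δh = 733.1 kg/h × -460.53 kJ/kg = -337620 kJ/h
|Q| = 93.782 kW = 5626.9 kJ/min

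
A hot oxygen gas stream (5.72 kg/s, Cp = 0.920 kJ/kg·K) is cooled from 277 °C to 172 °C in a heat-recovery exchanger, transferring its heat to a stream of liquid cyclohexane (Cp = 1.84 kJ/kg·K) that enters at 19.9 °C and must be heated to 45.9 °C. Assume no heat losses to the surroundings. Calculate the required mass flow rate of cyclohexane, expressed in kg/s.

ṁ_c = 11.5 kg/s

Heat released by hot stream: Q = 5.72 × 0.920 × (277 − 172) = 552.55 kJ/s
Energy balance on cold side (adiabatic exchanger): Q = ṁ_c·Cp_c·(T_c,out − T_c,in)
ṁ_c = 552.55 / [1.84 × (45.9 − 19.9)] = 11.55 kg/s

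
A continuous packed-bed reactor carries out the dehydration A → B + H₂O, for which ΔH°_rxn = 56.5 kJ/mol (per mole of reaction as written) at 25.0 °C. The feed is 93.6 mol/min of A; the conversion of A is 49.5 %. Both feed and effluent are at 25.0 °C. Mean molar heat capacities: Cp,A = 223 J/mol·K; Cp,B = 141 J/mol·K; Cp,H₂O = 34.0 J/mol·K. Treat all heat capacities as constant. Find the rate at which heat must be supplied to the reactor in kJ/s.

Extent of reaction ξ = 0.495 × 93.6 = 46.332 mol/min
Reaction term: ξ·ΔH°_rxn = 46.332 × 56.5 = 2617.8 kJ/min
Q = ΔH = 2617.8 kJ/min = 43.629 kW
Heat supplied = 43.629 kJ/s

Q_in = 43.6 kJ/s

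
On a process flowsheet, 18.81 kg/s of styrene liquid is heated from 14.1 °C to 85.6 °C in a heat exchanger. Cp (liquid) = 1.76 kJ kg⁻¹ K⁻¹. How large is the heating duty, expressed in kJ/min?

Q = ṁ·Cp·ΔT = 18.81 × 1.76 × (85.6 − 14.1) = 2367.1 kJ/s
Heating duty = 142020 kJ/min

Q = 142000 kJ/min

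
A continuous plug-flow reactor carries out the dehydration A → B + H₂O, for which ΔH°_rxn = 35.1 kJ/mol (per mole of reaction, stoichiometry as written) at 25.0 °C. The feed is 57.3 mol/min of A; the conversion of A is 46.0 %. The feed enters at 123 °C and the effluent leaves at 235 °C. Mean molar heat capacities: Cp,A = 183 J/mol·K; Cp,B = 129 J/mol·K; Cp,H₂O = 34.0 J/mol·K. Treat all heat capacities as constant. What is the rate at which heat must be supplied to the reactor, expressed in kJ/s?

Extent of reaction ξ = 0.460 × 57.3 = 26.358 mol/min
Reaction term: ξ·ΔH°_rxn = 26.358 × 35.1 = 925.17 kJ/min
Sensible, feed 123→25 °C: -1027.6 kJ/min
Outlet flows (mol/min): A 30.942, B 26.358, H₂O 26.358
Sensible, products 25→235 °C: 2091.3 kJ/min
Q = ΔH = 1988.9 kJ/min = 33.148 kW
Heat supplied = 33.148 kJ/s

Q_in = 33.1 kJ/s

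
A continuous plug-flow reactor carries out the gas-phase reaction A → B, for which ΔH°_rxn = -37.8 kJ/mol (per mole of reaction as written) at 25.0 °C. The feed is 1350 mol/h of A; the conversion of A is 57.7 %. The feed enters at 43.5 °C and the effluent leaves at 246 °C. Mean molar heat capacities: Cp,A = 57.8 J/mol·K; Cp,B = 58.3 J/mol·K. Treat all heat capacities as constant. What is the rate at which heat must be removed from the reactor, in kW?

Extent of reaction ξ = 0.577 × 1350 = 778.95 mol/h
Reaction term: ξ·ΔH°_rxn = 778.95 × -37.8 = -29444 kJ/h
Sensible, feed 43.5→25 °C: -1443.6 kJ/h
Outlet flows (mol/h): A 571.05, B 778.95
Sensible, products 25→246 °C: 17331 kJ/h
Q = ΔH = -13557 kJ/h = -3.7659 kW
Heat removed = 3.7659 kW

Q_out = 3.77 kW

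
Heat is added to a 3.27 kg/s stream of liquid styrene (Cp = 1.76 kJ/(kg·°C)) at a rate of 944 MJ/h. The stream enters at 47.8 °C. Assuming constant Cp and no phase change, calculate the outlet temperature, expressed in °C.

T_out = 93.4 °C

Q = 944 MJ/h = 262.22 kJ/s
ΔT = Q/(ṁ·Cp) = 262.22/(3.27×1.76) = 45.563 K
T_out = 47.8 + 45.563 = 93.363 °C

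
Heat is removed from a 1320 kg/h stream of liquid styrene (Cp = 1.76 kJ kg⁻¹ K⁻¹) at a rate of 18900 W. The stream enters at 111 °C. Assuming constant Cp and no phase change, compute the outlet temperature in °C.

T_out = 81.7 °C

Q = 18900 W = 68040 kJ/h
ΔT = Q/(ṁ·Cp) = 68040/(1320×1.76) = 29.287 K
T_out = 111 − 29.287 = 81.713 °C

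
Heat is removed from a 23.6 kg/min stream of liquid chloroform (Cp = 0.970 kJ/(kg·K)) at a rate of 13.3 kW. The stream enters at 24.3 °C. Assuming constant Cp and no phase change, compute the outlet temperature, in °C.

T_out = -10.6 °C

Q = 13.3 kW = 798 kJ/min
ΔT = Q/(ṁ·Cp) = 798/(23.6×0.970) = 34.859 K
T_out = 24.3 − 34.859 = -10.559 °C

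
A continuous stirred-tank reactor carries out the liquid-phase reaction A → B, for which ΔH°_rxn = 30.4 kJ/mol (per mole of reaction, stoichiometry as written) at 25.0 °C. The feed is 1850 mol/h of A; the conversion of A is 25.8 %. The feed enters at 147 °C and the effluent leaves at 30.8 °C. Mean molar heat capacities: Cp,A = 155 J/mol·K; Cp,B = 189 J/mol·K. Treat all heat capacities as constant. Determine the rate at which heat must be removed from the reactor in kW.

Extent of reaction ξ = 0.258 × 1850 = 477.3 mol/h
Reaction term: ξ·ΔH°_rxn = 477.3 × 30.4 = 14510 kJ/h
Sensible, feed 147→25 °C: -34984 kJ/h
Outlet flows (mol/h): A 1372.7, B 477.3
Sensible, products 25→30.8 °C: 1757.3 kJ/h
Q = ΔH = -18716 kJ/h = -5.199 kW
Heat removed = 5.199 kW

Q_out = 5.20 kW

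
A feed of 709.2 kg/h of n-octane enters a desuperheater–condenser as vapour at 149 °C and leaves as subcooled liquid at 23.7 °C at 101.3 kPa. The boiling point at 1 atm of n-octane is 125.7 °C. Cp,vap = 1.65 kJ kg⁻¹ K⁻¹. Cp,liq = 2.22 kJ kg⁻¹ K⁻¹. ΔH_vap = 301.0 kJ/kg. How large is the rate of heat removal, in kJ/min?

vapour 149→125.7 °C: -38.445 kJ/kg
condensation at 125.7 °C: -301 kJ/kg
liquid 125.7→23.7 °C: -226.44 kJ/kg
Δh = -38.445 + -301 + -226.44 = -565.88 kJ/kg
Q = ṁ·Δh = 709.2 kg/h × -565.88 kJ/kg = -401330 kJ/h
|Q| = 111.48 kW = 6688.8 kJ/min

Q_c = 6690 kJ/min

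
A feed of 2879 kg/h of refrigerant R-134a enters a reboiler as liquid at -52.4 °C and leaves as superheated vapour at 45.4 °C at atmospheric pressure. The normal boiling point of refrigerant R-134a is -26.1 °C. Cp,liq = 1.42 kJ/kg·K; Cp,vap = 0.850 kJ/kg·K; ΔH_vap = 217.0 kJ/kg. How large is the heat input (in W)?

Q = 252000 W

liquid -52.4→-26.1 °C: 37.346 kJ/kg
vaporisation at -26.1 °C: 217 kJ/kg
vapour -26.1→45.4 °C: 60.775 kJ/kg
Δh = 37.346 + 217 + 60.775 = 315.12 kJ/kg
Q = ṁ·Δh = 2879 kg/h × 315.12 kJ/kg = 907230 kJ/h
|Q| = 252.01 kW = 252010 W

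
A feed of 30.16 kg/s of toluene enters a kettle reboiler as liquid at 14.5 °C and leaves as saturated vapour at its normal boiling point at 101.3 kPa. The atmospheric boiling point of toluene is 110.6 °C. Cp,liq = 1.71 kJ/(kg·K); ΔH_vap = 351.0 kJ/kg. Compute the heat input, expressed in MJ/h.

Q = 56000 MJ/h

liquid 14.5→110.6 °C: 164.33 kJ/kg
vaporisation at 110.6 °C: 351 kJ/kg
Δh = 164.33 + 351 = 515.33 kJ/kg
Q = ṁ·Δh = 30.16 kg/s × 515.33 kJ/kg = 15542 kJ/s
|Q| = 15542 kW = 55953 MJ/h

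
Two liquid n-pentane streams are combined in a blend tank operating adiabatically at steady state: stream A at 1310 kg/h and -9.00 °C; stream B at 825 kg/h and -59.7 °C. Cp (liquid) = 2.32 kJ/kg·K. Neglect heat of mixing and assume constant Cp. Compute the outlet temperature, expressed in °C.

Energy balance with Q = 0: Σ ṁᵢCp,ᵢ(T_out − Tᵢ) = 0
T_out = Σ ṁᵢCp,ᵢTᵢ / Σ ṁᵢCp,ᵢ
      = -141620 / 4953.2 = -28.591 °C

T_out = -28.6 °C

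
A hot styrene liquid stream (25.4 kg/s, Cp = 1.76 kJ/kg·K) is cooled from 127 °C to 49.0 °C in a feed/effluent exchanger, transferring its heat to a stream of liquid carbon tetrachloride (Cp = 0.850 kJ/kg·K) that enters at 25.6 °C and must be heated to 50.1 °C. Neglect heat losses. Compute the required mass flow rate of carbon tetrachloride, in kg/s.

ṁ_c = 167 kg/s

Heat released by hot stream: Q = 25.4 × 1.76 × (127 − 49.0) = 3486.9 kJ/s
Energy balance on cold side (adiabatic exchanger): Q = ṁ_c·Cp_c·(T_c,out − T_c,in)
ṁ_c = 3486.9 / [0.850 × (50.1 − 25.6)] = 167.44 kg/s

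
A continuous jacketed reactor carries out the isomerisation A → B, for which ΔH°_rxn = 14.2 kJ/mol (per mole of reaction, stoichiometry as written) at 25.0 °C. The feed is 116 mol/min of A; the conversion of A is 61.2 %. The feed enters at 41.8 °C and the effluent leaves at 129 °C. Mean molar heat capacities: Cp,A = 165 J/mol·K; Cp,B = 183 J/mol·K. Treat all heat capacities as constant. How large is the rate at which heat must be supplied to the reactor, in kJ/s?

Extent of reaction ξ = 0.612 × 116 = 70.992 mol/min
Reaction term: ξ·ΔH°_rxn = 70.992 × 14.2 = 1008.1 kJ/min
Sensible, feed 41.8→25 °C: -321.55 kJ/min
Outlet flows (mol/min): A 45.008, B 70.992
Sensible, products 25→129 °C: 2123.5 kJ/min
Q = ΔH = 2810 kJ/min = 46.833 kW
Heat supplied = 46.833 kJ/s

Q_in = 46.8 kJ/s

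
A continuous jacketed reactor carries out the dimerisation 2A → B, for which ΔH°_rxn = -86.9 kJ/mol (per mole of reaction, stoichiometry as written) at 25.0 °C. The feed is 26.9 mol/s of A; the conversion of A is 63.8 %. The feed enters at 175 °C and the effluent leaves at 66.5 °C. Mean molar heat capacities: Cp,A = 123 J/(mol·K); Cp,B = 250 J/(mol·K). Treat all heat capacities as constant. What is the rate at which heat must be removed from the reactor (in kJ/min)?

Q_out = 66200 kJ/min

Extent of reaction ξ = 0.638 × 26.9 / 2 = 8.5811 mol/s
Reaction term: ξ·ΔH°_rxn = 8.5811 × -86.9 = -745.7 kJ/s
Sensible, feed 175→25 °C: -496.31 kJ/s
Outlet flows (mol/s): A 9.7378, B 8.5811
Sensible, products 25→66.5 °C: 138.74 kJ/s
Q = ΔH = -1103.3 kJ/s = -1103.3 kW
Heat removed = 66196 kJ/min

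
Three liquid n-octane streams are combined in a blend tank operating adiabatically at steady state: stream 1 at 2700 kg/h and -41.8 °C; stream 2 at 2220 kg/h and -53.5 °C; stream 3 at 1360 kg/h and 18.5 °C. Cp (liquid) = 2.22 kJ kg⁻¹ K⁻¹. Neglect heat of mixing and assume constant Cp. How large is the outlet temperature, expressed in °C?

No heat crosses the boundary, so H_out = H_in.
Σ ṁᵢCp,ᵢTᵢ = 2700×2.22×-41.8 + 2220×2.22×-53.5 + 1360×2.22×18.5 = -458360
Σ ṁᵢCp,ᵢ = 2700×2.22 + 2220×2.22 + 1360×2.22 = 13942
T_out = -458360 / 13942 = -32.877 °C

T_out = -32.9 °C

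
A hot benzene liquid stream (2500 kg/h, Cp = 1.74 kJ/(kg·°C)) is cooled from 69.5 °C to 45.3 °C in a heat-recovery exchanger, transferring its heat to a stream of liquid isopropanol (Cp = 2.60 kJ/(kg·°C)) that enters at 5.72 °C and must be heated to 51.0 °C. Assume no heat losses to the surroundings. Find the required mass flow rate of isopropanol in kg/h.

Heat released by hot stream: Q = 2500 × 1.74 × (69.5 − 45.3) = 105270 kJ/h
Energy balance on cold side (adiabatic exchanger): Q = ṁ_c·Cp_c·(T_c,out − T_c,in)
ṁ_c = 105270 / [2.60 × (51.0 − 5.72)] = 894.18 kg/h

ṁ_c = 894 kg/h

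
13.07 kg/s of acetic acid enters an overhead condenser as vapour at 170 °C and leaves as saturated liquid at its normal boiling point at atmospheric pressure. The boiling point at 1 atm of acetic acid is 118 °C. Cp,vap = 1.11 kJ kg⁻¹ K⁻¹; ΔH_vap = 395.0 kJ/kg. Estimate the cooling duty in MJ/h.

vapour 170→118 °C: -57.72 kJ/kg
condensation at 118 °C: -395 kJ/kg
Δh = -57.72 + -395 = -452.72 kJ/kg
Q = ṁ·Δh = 13.07 kg/s × -452.72 kJ/kg = -5917.1 kJ/s
|Q| = 5917.1 kW = 21301 MJ/h

Q_c = 21300 MJ/h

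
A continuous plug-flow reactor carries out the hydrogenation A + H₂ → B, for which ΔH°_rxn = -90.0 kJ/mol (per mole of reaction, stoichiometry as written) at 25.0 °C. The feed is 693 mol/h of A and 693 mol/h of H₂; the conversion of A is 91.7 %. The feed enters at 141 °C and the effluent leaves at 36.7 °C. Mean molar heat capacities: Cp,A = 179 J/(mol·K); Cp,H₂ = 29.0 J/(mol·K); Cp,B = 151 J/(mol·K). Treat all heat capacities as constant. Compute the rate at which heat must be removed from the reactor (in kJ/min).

Q_out = 1210 kJ/min

Extent of reaction ξ = 0.917 × 693 = 635.48 mol/h
Reaction term: ξ·ΔH°_rxn = 635.48 × -90.0 = -57193 kJ/h
Sensible, feed 141→25 °C: -16721 kJ/h
Outlet flows (mol/h): A 57.519, H₂ 57.519, B 635.48
Sensible, products 25→36.7 °C: 1262.7 kJ/h
Q = ΔH = -72651 kJ/h = -20.181 kW
Heat removed = 1210.9 kJ/min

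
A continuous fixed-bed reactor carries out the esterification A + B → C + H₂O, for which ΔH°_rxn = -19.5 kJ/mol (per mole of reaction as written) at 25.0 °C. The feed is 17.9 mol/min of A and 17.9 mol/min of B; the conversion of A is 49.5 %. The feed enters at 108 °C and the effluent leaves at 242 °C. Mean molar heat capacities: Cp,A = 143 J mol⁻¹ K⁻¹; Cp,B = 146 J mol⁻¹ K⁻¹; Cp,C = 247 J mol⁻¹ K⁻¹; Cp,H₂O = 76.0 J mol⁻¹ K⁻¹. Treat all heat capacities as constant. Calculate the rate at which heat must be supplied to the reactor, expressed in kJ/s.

Q_in = 9.76 kJ/s

Extent of reaction ξ = 0.495 × 17.9 = 8.8605 mol/min
Reaction term: ξ·ΔH°_rxn = 8.8605 × -19.5 = -172.78 kJ/min
Sensible, feed 108→25 °C: -429.37 kJ/min
Outlet flows (mol/min): A 9.0395, B 9.0395, C 8.8605, H₂O 8.8605
Sensible, products 25→242 °C: 1187.9 kJ/min
Q = ΔH = 585.79 kJ/min = 9.7631 kW
Heat supplied = 9.7631 kJ/s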